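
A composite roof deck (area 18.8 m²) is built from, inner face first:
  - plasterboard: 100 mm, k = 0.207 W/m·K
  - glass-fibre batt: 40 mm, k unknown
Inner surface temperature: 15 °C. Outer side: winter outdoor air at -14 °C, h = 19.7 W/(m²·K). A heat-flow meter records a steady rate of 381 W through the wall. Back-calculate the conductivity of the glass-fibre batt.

Treating each layer as a thermal resistance in series:
R_plasterboard = L/(kA) = 0.1/(0.207×18.8) = 0.0257 K/W
R_outer film = 1/(h_o·A) = 1/(19.7×18.8) = 0.0027 K/W
Sum of known resistances R_other = 0.0284 K/W
Total R = ΔT/Q = 29/381 = 0.07612 K/W
R_glass-fibre batt = R_total − R_other = 0.04772 K/W
k = L/(R·A) = 0.04/(0.04772×18.8)

k ≈ 0.0446 W/(m·K)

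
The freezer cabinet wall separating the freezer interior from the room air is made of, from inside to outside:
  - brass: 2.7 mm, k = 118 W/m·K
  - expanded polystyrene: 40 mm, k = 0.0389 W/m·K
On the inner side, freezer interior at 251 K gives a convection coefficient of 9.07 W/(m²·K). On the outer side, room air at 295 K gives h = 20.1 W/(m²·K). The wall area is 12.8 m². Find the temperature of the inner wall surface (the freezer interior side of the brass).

T ≈ 255 K

Using the resistance-network approach (series):
R_inner film = 1/(h_i·A) = 1/(9.07×12.8) = 0.008614 K/W
R_brass = L/(kA) = 0.0027/(118×12.8) = 1.788×10^-6 K/W
R_expanded polystyrene = L/(kA) = 0.04/(0.0389×12.8) = 0.08033 K/W
R_outer film = 1/(h_o·A) = 1/(20.1×12.8) = 0.003887 K/W
R_total = 0.09284 K/W;  Q = ΔT/R_total = 44/0.09284 = 474 W
T_interface = T_inner + Q·ΣR(inner→interface) = 251 + 474×0.008614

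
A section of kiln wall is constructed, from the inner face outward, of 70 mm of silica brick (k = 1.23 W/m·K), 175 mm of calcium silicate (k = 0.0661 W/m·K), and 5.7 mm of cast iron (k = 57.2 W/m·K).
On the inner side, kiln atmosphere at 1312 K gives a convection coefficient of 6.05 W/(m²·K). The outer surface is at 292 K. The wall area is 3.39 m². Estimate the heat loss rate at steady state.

Q ≈ 1200 W

Series thermal resistances:
R_inner film = 1/(h_i·A) = 1/(6.05×3.39) = 0.04876 K/W
R_silica brick = L/(kA) = 0.07/(1.23×3.39) = 0.01679 K/W
R_calcium silicate = L/(kA) = 0.175/(0.0661×3.39) = 0.781 K/W
R_cast iron = L/(kA) = 0.0057/(57.2×3.39) = 2.94×10^-5 K/W
R_total = 0.8465 K/W
Q = ΔT / R_total = 1020 / 0.8465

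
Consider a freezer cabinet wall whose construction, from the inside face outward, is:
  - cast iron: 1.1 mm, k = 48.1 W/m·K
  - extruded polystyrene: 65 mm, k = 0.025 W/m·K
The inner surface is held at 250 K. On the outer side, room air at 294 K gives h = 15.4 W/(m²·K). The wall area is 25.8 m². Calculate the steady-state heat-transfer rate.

Q ≈ 426 W

Using the resistance-network approach (series):
R_cast iron = L/(kA) = 0.0011/(48.1×25.8) = 8.864×10^-7 K/W
R_extruded polystyrene = L/(kA) = 0.065/(0.025×25.8) = 0.1008 K/W
R_outer film = 1/(h_o·A) = 1/(15.4×25.8) = 0.002517 K/W
R_total = 0.1033 K/W
Q = ΔT / R_total = 44 / 0.1033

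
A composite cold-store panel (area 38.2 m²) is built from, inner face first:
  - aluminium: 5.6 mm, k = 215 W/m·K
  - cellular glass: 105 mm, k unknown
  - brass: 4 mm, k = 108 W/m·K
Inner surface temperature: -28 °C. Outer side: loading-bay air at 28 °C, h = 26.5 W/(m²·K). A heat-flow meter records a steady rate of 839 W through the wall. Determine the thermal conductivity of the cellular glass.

k ≈ 0.0418 W/(m·K)

Thermal resistances in series:
R_aluminium = L/(kA) = 0.0056/(215×38.2) = 6.818×10^-7 K/W
R_brass = L/(kA) = 0.004/(108×38.2) = 9.696×10^-7 K/W
R_outer film = 1/(h_o·A) = 1/(26.5×38.2) = 9.878×10^-4 K/W
Sum of known resistances R_other = 9.895×10^-4 K/W
Total R = ΔT/Q = 56/839 = 0.06675 K/W
R_cellular glass = R_total − R_other = 0.06576 K/W
k = L/(R·A) = 0.105/(0.06576×38.2)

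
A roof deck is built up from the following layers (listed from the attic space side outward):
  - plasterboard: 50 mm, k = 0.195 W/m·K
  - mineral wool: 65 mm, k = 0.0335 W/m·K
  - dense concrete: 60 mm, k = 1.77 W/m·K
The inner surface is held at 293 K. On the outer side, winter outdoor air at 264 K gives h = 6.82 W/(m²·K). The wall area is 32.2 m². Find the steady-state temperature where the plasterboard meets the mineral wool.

Using the resistance-network approach (series):
R_plasterboard = L/(kA) = 0.05/(0.195×32.2) = 0.007963 K/W
R_mineral wool = L/(kA) = 0.065/(0.0335×32.2) = 0.06026 K/W
R_dense concrete = L/(kA) = 0.06/(1.77×32.2) = 0.001053 K/W
R_outer film = 1/(h_o·A) = 1/(6.82×32.2) = 0.004554 K/W
R_total = 0.07383 K/W;  Q = ΔT/R_total = 29/0.07383 = 392.8 W
T_interface = T_inner − Q·ΣR(inner→interface) = 293 − 393×0.007963

T ≈ 290 K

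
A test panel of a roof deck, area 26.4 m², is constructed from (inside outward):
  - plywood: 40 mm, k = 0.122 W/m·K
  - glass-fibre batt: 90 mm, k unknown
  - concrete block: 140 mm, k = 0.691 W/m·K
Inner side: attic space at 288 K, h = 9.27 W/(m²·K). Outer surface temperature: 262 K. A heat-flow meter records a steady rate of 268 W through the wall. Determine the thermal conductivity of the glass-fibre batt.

k ≈ 0.0468 W/(m·K)

Model the wall as resistances in series:
R_inner film = 1/(h_i·A) = 1/(9.27×26.4) = 0.004086 K/W
R_plywood = L/(kA) = 0.04/(0.122×26.4) = 0.01242 K/W
R_concrete block = L/(kA) = 0.14/(0.691×26.4) = 0.007674 K/W
Sum of known resistances R_other = 0.02418 K/W
Total R = ΔT/Q = 26/268 = 0.09701 K/W
R_glass-fibre batt = R_total − R_other = 0.07284 K/W
k = L/(R·A) = 0.09/(0.07284×26.4)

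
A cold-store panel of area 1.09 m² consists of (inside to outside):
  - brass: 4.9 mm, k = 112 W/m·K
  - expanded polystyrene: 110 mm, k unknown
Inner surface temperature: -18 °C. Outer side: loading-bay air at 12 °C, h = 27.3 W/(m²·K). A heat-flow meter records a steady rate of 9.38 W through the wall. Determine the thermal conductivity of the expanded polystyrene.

k ≈ 0.0319 W/(m·K)

Using the resistance-network approach (series):
R_brass = L/(kA) = 0.0049/(112×1.09) = 4.014×10^-5 K/W
R_outer film = 1/(h_o·A) = 1/(27.3×1.09) = 0.03361 K/W
Sum of known resistances R_other = 0.03365 K/W
Total R = ΔT/Q = 30/9.38 = 3.198 K/W
R_expanded polystyrene = R_total − R_other = 3.165 K/W
k = L/(R·A) = 0.11/(3.165×1.09)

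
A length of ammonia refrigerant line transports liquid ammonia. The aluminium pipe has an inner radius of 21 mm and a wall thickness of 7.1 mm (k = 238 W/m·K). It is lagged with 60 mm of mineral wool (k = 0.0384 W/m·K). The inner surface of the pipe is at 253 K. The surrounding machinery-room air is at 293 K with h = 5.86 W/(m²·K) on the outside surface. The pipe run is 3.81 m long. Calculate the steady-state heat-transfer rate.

For a radial system each layer contributes R = ln(r_out/r_in)/(2πkL); films add R = 1/(hA).
R_aluminium pipe wall = ln(28.1/21)/(2π×238×3.81) = 5.112×10^-5 K/W
R_mineral wool = ln(88.1/28.1)/(2π×0.0384×3.81) = 1.243 K/W
R_outer film = 1/(h_o·2πr_oL) = 1/(5.86×2π×0.0881×3.81) = 0.08091 K/W
R_total = 1.324 K/W
Q = ΔT/R_total = 40/1.324

Q ≈ 30.2 W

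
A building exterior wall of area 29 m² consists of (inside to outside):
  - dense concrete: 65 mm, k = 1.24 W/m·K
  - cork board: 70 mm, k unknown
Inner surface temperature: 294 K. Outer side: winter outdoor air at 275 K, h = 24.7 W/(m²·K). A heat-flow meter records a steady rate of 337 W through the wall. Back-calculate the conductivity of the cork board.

Model the wall as resistances in series:
R_dense concrete = L/(kA) = 0.065/(1.24×29) = 0.001808 K/W
R_outer film = 1/(h_o·A) = 1/(24.7×29) = 0.001396 K/W
Sum of known resistances R_other = 0.003204 K/W
Total R = ΔT/Q = 19/337 = 0.05638 K/W
R_cork board = R_total − R_other = 0.05318 K/W
k = L/(R·A) = 0.07/(0.05318×29)

k ≈ 0.0454 W/(m·K)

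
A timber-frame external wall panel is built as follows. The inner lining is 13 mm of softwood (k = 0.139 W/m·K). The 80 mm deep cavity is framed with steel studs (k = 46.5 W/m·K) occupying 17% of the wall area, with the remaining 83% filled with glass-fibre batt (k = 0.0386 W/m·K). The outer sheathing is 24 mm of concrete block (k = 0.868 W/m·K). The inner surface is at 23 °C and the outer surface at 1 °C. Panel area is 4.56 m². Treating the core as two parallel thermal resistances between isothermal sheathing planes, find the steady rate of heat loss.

Q ≈ 764 W

Sheathing layers in series; stud and cavity paths in parallel between them.
R_inner = 0.013/(0.139×4.56) = 0.02051 K/W
R_stud  = 0.08/(46.5×0.17×4.56) = 0.002219 K/W
R_cav   = 0.08/(0.0386×0.83×4.56) = 0.5476 K/W
1/R_core = 1/R_stud + 1/R_cav → R_core = 0.00221 K/W
R_outer = 0.024/(0.868×4.56) = 0.006064 K/W
R_total = 0.02878 K/W
Q = ΔT/R_total = 22/0.02878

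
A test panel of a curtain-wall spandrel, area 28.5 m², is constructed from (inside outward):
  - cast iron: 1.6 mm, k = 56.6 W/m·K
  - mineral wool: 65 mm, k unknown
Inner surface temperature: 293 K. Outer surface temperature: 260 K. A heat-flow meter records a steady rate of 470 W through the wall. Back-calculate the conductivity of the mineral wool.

Series thermal resistances:
R_cast iron = L/(kA) = 0.0016/(56.6×28.5) = 9.919×10^-7 K/W
Sum of known resistances R_other = 9.919×10^-7 K/W
Total R = ΔT/Q = 33/470 = 0.07021 K/W
R_mineral wool = R_total − R_other = 0.07021 K/W
k = L/(R·A) = 0.065/(0.07021×28.5)

k ≈ 0.0325 W/(m·K)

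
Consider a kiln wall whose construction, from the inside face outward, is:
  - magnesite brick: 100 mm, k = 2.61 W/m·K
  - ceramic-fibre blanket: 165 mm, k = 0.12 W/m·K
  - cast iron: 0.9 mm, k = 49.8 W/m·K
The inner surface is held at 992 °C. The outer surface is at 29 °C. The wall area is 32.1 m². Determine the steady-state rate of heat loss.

Model the wall as resistances in series:
R_magnesite brick = L/(kA) = 0.1/(2.61×32.1) = 0.001194 K/W
R_ceramic-fibre blanket = L/(kA) = 0.165/(0.12×32.1) = 0.04283 K/W
R_cast iron = L/(kA) = 0.0009/(49.8×32.1) = 5.63×10^-7 K/W
R_total = 0.04403 K/W
Q = ΔT / R_total = 963 / 0.04403

Q ≈ 21900 W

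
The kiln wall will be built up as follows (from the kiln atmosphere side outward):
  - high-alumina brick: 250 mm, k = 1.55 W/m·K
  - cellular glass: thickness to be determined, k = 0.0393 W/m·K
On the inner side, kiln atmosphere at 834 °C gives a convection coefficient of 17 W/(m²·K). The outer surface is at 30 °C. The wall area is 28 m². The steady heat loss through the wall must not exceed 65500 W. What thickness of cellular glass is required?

Series thermal resistances:
R_inner film = 1/(h_i·A) = 1/(17×28) = 0.002101 K/W
R_high-alumina brick = L/(kA) = 0.25/(1.55×28) = 0.00576 K/W
Sum of the known resistances R_other = 0.007861 K/W
Required total resistance R_tot = ΔT/Q_allow = 804/65500 = 0.01227 K/W
R_cellular glass = R_tot − R_other = 0.004414 K/W
L = R·k·A = 0.004414×0.0393×28

L ≈ 4.86 mm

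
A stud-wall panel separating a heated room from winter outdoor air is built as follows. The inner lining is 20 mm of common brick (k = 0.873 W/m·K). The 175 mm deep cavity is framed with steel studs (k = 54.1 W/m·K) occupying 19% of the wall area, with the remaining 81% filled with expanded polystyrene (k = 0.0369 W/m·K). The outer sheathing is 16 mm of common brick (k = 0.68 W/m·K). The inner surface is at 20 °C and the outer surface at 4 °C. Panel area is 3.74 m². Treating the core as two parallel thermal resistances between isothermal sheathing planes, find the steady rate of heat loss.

Sheathing layers in series; stud and cavity paths in parallel between them.
R_inner = 0.02/(0.873×3.74) = 0.006126 K/W
R_stud  = 0.175/(54.1×0.19×3.74) = 0.004552 K/W
R_cav   = 0.175/(0.0369×0.81×3.74) = 1.566 K/W
1/R_core = 1/R_stud + 1/R_cav → R_core = 0.004539 K/W
R_outer = 0.016/(0.68×3.74) = 0.006291 K/W
R_total = 0.01696 K/W
Q = ΔT/R_total = 16/0.01696

Q ≈ 944 W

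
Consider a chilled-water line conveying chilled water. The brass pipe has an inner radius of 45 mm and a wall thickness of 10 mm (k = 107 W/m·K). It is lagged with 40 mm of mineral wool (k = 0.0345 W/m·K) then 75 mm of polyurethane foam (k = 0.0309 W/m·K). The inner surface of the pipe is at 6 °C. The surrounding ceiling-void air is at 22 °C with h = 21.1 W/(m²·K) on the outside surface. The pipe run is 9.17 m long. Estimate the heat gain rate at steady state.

Cylindrical conduction, so R = ln(r₂/r₁)/(2πkL) per layer, in series:
R_brass pipe wall = ln(55/45)/(2π×107×9.17) = 3.255×10^-5 K/W
R_mineral wool = ln(95/55)/(2π×0.0345×9.17) = 0.275 K/W
R_polyurethane foam = ln(170/95)/(2π×0.0309×9.17) = 0.3269 K/W
R_outer film = 1/(h_o·2πr_oL) = 1/(21.1×2π×0.17×9.17) = 0.004839 K/W
R_total = 0.6067 K/W
Q = ΔT/R_total = 16/0.6067

Q ≈ 26.4 W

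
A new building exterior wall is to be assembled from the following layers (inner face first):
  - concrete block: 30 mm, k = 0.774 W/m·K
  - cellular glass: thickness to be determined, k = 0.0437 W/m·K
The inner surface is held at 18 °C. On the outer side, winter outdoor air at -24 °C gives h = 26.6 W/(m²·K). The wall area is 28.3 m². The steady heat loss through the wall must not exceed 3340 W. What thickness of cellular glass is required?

L ≈ 12.2 mm

Model the wall as resistances in series:
R_concrete block = L/(kA) = 0.03/(0.774×28.3) = 0.00137 K/W
R_outer film = 1/(h_o·A) = 1/(26.6×28.3) = 0.001328 K/W
Sum of the known resistances R_other = 0.002698 K/W
Required total resistance R_tot = ΔT/Q_allow = 42/3340 = 0.01257 K/W
R_cellular glass = R_tot − R_other = 0.009877 K/W
L = R·k·A = 0.009877×0.0437×28.3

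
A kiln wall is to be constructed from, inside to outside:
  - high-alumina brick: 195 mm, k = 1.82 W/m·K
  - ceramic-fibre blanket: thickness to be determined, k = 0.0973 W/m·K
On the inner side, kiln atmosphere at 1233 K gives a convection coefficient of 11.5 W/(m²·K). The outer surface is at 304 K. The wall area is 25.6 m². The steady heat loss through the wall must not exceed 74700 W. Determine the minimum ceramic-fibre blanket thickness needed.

L ≈ 12.1 mm

Thermal resistances in series:
R_inner film = 1/(h_i·A) = 1/(11.5×25.6) = 0.003397 K/W
R_high-alumina brick = L/(kA) = 0.195/(1.82×25.6) = 0.004185 K/W
Sum of the known resistances R_other = 0.007582 K/W
Required total resistance R_tot = ΔT/Q_allow = 929/74700 = 0.01244 K/W
R_ceramic-fibre blanket = R_tot − R_other = 0.004854 K/W
L = R·k·A = 0.004854×0.0973×25.6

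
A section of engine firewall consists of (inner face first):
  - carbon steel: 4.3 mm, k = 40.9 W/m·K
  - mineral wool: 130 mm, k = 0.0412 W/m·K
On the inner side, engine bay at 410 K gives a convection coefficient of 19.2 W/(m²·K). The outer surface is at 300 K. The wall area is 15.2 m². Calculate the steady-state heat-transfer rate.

Q ≈ 521 W

Using the resistance-network approach (series):
R_inner film = 1/(h_i·A) = 1/(19.2×15.2) = 0.003427 K/W
R_carbon steel = L/(kA) = 0.0043/(40.9×15.2) = 6.917×10^-6 K/W
R_mineral wool = L/(kA) = 0.13/(0.0412×15.2) = 0.2076 K/W
R_total = 0.211 K/W
Q = ΔT / R_total = 110 / 0.211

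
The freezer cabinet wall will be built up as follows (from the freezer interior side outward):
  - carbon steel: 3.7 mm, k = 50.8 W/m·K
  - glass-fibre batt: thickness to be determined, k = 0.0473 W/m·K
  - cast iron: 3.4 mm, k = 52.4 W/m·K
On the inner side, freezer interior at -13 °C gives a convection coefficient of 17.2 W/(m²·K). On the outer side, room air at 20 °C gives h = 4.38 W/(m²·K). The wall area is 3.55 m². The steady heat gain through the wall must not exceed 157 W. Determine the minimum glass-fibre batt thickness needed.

Using the resistance-network approach (series):
R_inner film = 1/(h_i·A) = 1/(17.2×3.55) = 0.01638 K/W
R_carbon steel = L/(kA) = 0.0037/(50.8×3.55) = 2.052×10^-5 K/W
R_cast iron = L/(kA) = 0.0034/(52.4×3.55) = 1.828×10^-5 K/W
R_outer film = 1/(h_o·A) = 1/(4.38×3.55) = 0.06431 K/W
Sum of the known resistances R_other = 0.08073 K/W
Required total resistance R_tot = ΔT/Q_allow = 33/157 = 0.2102 K/W
R_glass-fibre batt = R_tot − R_other = 0.1295 K/W
L = R·k·A = 0.1295×0.0473×3.55

L ≈ 21.7 mm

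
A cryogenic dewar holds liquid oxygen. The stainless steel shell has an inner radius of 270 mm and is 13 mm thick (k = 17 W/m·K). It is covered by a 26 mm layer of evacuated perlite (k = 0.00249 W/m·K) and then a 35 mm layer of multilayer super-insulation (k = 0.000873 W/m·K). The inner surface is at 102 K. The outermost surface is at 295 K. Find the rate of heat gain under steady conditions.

Q ≈ 4.88 W

For a spherical shell R = (1/r₁ − 1/r₂)/(4πk); film R = 1/(h·4πr²). In series:
R_stainless steel shell = (1/0.27 − 1/0.283)/(4π×17) = 7.964×10^-4 K/W
R_evacuated perlite = (1/0.283 − 1/0.309)/(4π×0.00249) = 9.502 K/W
R_multilayer super-insulation = (1/0.309 − 1/0.344)/(4π×0.000873) = 30.01 K/W
R_total = 39.52 K/W
Q = ΔT/R_total = 193/39.52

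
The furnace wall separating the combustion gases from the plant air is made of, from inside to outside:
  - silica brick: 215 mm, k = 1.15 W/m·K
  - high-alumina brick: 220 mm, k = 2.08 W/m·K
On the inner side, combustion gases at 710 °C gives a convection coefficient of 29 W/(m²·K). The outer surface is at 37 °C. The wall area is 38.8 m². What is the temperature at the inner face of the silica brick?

T ≈ 639 °C

Treating each layer as a thermal resistance in series:
R_inner film = 1/(h_i·A) = 1/(29×38.8) = 8.887×10^-4 K/W
R_silica brick = L/(kA) = 0.215/(1.15×38.8) = 0.004818 K/W
R_high-alumina brick = L/(kA) = 0.22/(2.08×38.8) = 0.002726 K/W
R_total = 0.008433 K/W;  Q = ΔT/R_total = 673/0.008433 = 79800 W
T_interface = T_inner − Q·ΣR(inner→interface) = 710 − 79800×8.887×10^-4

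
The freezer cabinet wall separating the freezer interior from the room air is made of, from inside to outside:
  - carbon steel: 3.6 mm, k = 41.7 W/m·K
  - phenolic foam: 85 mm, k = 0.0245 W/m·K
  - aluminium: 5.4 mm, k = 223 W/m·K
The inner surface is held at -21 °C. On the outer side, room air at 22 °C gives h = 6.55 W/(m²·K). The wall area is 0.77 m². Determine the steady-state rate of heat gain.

Q ≈ 9.14 W

Treating each layer as a thermal resistance in series:
R_carbon steel = L/(kA) = 0.0036/(41.7×0.77) = 1.121×10^-4 K/W
R_phenolic foam = L/(kA) = 0.085/(0.0245×0.77) = 4.506 K/W
R_aluminium = L/(kA) = 0.0054/(223×0.77) = 3.145×10^-5 K/W
R_outer film = 1/(h_o·A) = 1/(6.55×0.77) = 0.1983 K/W
R_total = 4.704 K/W
Q = ΔT / R_total = 43 / 4.704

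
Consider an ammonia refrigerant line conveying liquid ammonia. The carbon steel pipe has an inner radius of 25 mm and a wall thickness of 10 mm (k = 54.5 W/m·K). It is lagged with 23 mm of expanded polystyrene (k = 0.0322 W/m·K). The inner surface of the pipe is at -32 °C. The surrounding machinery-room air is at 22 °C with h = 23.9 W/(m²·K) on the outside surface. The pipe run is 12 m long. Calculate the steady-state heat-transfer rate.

For a radial system each layer contributes R = ln(r_out/r_in)/(2πkL); films add R = 1/(hA).
R_carbon steel pipe wall = ln(35/25)/(2π×54.5×12) = 8.188×10^-5 K/W
R_expanded polystyrene = ln(58/35)/(2π×0.0322×12) = 0.208 K/W
R_outer film = 1/(h_o·2πr_oL) = 1/(23.9×2π×0.058×12) = 0.009568 K/W
R_total = 0.2177 K/W
Q = ΔT/R_total = 54/0.2177

Q ≈ 248 W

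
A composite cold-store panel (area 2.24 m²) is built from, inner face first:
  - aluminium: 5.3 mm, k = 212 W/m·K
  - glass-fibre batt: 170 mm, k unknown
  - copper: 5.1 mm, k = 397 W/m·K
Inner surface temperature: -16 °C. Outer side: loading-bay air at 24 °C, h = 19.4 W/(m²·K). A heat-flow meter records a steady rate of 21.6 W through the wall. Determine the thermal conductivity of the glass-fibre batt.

k ≈ 0.0415 W/(m·K)

Using the resistance-network approach (series):
R_aluminium = L/(kA) = 0.0053/(212×2.24) = 1.116×10^-5 K/W
R_copper = L/(kA) = 0.0051/(397×2.24) = 5.735×10^-6 K/W
R_outer film = 1/(h_o·A) = 1/(19.4×2.24) = 0.02301 K/W
Sum of known resistances R_other = 0.02303 K/W
Total R = ΔT/Q = 40/21.6 = 1.852 K/W
R_glass-fibre batt = R_total − R_other = 1.829 K/W
k = L/(R·A) = 0.17/(1.829×2.24)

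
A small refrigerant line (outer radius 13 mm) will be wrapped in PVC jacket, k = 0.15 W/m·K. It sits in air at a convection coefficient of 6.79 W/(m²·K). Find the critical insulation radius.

For a cylinder r_cr = k/h = 0.15/6.79
r_cr = 22.1 mm; since the bare radius (13 mm) is below r_cr, adding a thin layer of insulation will *increase* heat loss.

r_cr ≈ 22.1 mm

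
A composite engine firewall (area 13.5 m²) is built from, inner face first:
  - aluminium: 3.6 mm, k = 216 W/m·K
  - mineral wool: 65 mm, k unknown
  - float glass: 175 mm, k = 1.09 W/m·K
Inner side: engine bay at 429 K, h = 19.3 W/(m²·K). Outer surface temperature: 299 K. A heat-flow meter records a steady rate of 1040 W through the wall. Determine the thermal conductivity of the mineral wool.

k ≈ 0.0441 W/(m·K)

Treating each layer as a thermal resistance in series:
R_inner film = 1/(h_i·A) = 1/(19.3×13.5) = 0.003838 K/W
R_aluminium = L/(kA) = 0.0036/(216×13.5) = 1.235×10^-6 K/W
R_float glass = L/(kA) = 0.175/(1.09×13.5) = 0.01189 K/W
Sum of known resistances R_other = 0.01573 K/W
Total R = ΔT/Q = 130/1040 = 0.125 K/W
R_mineral wool = R_total − R_other = 0.1093 K/W
k = L/(R·A) = 0.065/(0.1093×13.5)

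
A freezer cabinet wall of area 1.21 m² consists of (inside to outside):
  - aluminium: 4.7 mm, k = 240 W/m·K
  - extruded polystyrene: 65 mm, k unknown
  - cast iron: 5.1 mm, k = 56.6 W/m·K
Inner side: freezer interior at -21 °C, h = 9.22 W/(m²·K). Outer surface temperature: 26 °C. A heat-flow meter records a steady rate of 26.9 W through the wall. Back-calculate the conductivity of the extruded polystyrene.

Model the wall as resistances in series:
R_inner film = 1/(h_i·A) = 1/(9.22×1.21) = 0.08964 K/W
R_aluminium = L/(kA) = 0.0047/(240×1.21) = 1.618×10^-5 K/W
R_cast iron = L/(kA) = 0.0051/(56.6×1.21) = 7.447×10^-5 K/W
Sum of known resistances R_other = 0.08973 K/W
Total R = ΔT/Q = 47/26.9 = 1.747 K/W
R_extruded polystyrene = R_total − R_other = 1.657 K/W
k = L/(R·A) = 0.065/(1.657×1.21)

k ≈ 0.0324 W/(m·K)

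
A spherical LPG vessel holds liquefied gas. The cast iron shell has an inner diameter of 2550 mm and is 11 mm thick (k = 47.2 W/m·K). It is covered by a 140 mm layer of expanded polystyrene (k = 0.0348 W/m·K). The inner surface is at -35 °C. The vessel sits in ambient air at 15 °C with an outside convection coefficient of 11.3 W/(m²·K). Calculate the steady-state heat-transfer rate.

Q ≈ 281 W

Spherical conduction: R = (1/r_in − 1/r_out)/(4πk) per layer; series-sum.
R_cast iron shell = (1/1.275 − 1/1.286)/(4π×47.2) = 1.131×10^-5 K/W
R_expanded polystyrene = (1/1.286 − 1/1.426)/(4π×0.0348) = 0.1746 K/W
R_outer film = 1/(h·4πr_o²) = 1/(11.3×4π×1.426²) = 0.003463 K/W
R_total = 0.178 K/W
Q = ΔT/R_total = 50/0.178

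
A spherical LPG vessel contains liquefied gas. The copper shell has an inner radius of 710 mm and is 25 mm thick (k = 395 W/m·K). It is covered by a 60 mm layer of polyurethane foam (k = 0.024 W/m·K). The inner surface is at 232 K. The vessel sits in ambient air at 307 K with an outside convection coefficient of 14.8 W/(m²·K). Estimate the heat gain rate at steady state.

Q ≈ 215 W

Spherical conduction: R = (1/r_in − 1/r_out)/(4πk) per layer; series-sum.
R_copper shell = (1/0.71 − 1/0.735)/(4π×395) = 9.651×10^-6 K/W
R_polyurethane foam = (1/0.735 − 1/0.795)/(4π×0.024) = 0.3405 K/W
R_outer film = 1/(h·4πr_o²) = 1/(14.8×4π×0.795²) = 0.008507 K/W
R_total = 0.349 K/W
Q = ΔT/R_total = 75/0.349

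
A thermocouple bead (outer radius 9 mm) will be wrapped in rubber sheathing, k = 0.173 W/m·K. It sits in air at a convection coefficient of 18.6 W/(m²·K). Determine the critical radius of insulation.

r_cr ≈ 18.6 mm

For a sphere r_cr = 2k/h = 2×0.173/18.6
r_cr = 18.6 mm; since the bare radius (9 mm) is below r_cr, adding a thin layer of insulation will *increase* heat loss.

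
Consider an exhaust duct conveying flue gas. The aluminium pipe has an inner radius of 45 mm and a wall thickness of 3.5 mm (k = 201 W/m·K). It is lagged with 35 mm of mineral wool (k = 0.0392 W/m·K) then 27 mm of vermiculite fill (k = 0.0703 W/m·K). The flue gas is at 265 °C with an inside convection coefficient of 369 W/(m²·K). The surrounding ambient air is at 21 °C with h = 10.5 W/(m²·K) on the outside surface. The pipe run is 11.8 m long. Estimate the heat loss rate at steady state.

Q ≈ 964 W

Radial resistances (cylindrical: R_cond = ln(r_o/r_i)/(2πkL), R_conv = 1/(h·2πrL)):
R_inner film = 1/(h_i·2πr₁L) = 1/(369×2π×0.045×11.8) = 8.123×10^-4 K/W
R_aluminium pipe wall = ln(48.5/45)/(2π×201×11.8) = 5.026×10^-6 K/W
R_mineral wool = ln(83.5/48.5)/(2π×0.0392×11.8) = 0.1869 K/W
R_vermiculite fill = ln(110.5/83.5)/(2π×0.0703×11.8) = 0.05375 K/W
R_outer film = 1/(h_o·2πr_oL) = 1/(10.5×2π×0.1105×11.8) = 0.01162 K/W
R_total = 0.2531 K/W
Q = ΔT/R_total = 244/0.2531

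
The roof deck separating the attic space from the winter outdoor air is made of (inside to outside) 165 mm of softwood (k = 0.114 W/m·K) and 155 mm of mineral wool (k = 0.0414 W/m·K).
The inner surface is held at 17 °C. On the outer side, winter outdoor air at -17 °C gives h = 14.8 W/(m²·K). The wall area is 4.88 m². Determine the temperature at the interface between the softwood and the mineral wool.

Series thermal resistances:
R_softwood = L/(kA) = 0.165/(0.114×4.88) = 0.2966 K/W
R_mineral wool = L/(kA) = 0.155/(0.0414×4.88) = 0.7672 K/W
R_outer film = 1/(h_o·A) = 1/(14.8×4.88) = 0.01385 K/W
R_total = 1.078 K/W;  Q = ΔT/R_total = 34/1.078 = 31.55 W
T_interface = T_inner − Q·ΣR(inner→interface) = 17 − 31.6×0.2966

T ≈ 7.64 °C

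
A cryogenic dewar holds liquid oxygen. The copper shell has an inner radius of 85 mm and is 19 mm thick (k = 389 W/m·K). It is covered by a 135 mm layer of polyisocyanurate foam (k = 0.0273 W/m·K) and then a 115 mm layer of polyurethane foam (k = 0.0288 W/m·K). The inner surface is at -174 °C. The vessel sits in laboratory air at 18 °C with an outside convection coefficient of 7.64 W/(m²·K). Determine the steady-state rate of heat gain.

Each spherical layer contributes R = (1/r_i − 1/r_o)/(4πk):
R_copper shell = (1/0.085 − 1/0.104)/(4π×389) = 4.397×10^-4 K/W
R_polyisocyanurate foam = (1/0.104 − 1/0.239)/(4π×0.0273) = 15.83 K/W
R_polyurethane foam = (1/0.239 − 1/0.354)/(4π×0.0288) = 3.756 K/W
R_outer film = 1/(h·4πr_o²) = 1/(7.64×4π×0.354²) = 0.08312 K/W
R_total = 19.67 K/W
Q = ΔT/R_total = 192/19.67

Q ≈ 9.76 W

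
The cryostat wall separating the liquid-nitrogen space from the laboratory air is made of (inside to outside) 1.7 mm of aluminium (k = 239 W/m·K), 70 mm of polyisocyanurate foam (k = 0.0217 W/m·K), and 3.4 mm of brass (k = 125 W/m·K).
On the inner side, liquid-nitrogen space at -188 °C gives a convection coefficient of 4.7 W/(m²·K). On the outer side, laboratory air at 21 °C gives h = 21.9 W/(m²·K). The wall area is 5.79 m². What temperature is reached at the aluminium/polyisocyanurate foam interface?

T ≈ -175 °C

Thermal resistances in series:
R_inner film = 1/(h_i·A) = 1/(4.7×5.79) = 0.03675 K/W
R_aluminium = L/(kA) = 0.0017/(239×5.79) = 1.228×10^-6 K/W
R_polyisocyanurate foam = L/(kA) = 0.07/(0.0217×5.79) = 0.5571 K/W
R_brass = L/(kA) = 0.0034/(125×5.79) = 4.698×10^-6 K/W
R_outer film = 1/(h_o·A) = 1/(21.9×5.79) = 0.007886 K/W
R_total = 0.6018 K/W;  Q = ΔT/R_total = 209/0.6018 = 347.3 W
T_interface = T_inner + Q·ΣR(inner→interface) = -188 + 347×0.03675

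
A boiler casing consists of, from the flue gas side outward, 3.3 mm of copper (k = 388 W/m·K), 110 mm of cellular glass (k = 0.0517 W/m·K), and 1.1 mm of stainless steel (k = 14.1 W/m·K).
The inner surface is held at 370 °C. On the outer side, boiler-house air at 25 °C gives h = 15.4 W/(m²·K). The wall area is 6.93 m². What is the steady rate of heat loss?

Q ≈ 1090 W

Series thermal resistances:
R_copper = L/(kA) = 0.0033/(388×6.93) = 1.227×10^-6 K/W
R_cellular glass = L/(kA) = 0.11/(0.0517×6.93) = 0.307 K/W
R_stainless steel = L/(kA) = 0.0011/(14.1×6.93) = 1.126×10^-5 K/W
R_outer film = 1/(h_o·A) = 1/(15.4×6.93) = 0.00937 K/W
R_total = 0.3164 K/W
Q = ΔT / R_total = 345 / 0.3164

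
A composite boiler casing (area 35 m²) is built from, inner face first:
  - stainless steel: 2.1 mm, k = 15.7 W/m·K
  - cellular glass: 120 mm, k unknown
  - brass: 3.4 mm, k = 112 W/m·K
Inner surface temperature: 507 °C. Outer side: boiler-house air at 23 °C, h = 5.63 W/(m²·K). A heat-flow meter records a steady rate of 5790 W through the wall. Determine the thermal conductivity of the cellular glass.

Thermal resistances in series:
R_stainless steel = L/(kA) = 0.0021/(15.7×35) = 3.822×10^-6 K/W
R_brass = L/(kA) = 0.0034/(112×35) = 8.673×10^-7 K/W
R_outer film = 1/(h_o·A) = 1/(5.63×35) = 0.005075 K/W
Sum of known resistances R_other = 0.00508 K/W
Total R = ΔT/Q = 484/5790 = 0.08359 K/W
R_cellular glass = R_total − R_other = 0.07851 K/W
k = L/(R·A) = 0.12/(0.07851×35)

k ≈ 0.0437 W/(m·K)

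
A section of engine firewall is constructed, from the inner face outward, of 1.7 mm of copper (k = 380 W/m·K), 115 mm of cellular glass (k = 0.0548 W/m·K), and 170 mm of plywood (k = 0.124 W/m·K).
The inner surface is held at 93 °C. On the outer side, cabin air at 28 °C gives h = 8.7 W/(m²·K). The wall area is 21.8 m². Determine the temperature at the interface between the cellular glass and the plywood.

T ≈ 54.9 °C

Using the resistance-network approach (series):
R_copper = L/(kA) = 0.0017/(380×21.8) = 2.052×10^-7 K/W
R_cellular glass = L/(kA) = 0.115/(0.0548×21.8) = 0.09626 K/W
R_plywood = L/(kA) = 0.17/(0.124×21.8) = 0.06289 K/W
R_outer film = 1/(h_o·A) = 1/(8.7×21.8) = 0.005273 K/W
R_total = 0.1644 K/W;  Q = ΔT/R_total = 65/0.1644 = 395.3 W
T_interface = T_inner − Q·ΣR(inner→interface) = 93 − 395×0.09626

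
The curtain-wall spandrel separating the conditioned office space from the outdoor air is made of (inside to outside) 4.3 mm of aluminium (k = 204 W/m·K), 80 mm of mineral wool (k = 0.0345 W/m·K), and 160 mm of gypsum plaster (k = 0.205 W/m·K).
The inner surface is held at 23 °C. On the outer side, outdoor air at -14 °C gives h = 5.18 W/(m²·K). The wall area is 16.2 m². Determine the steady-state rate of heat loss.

Q ≈ 182 W

Series thermal resistances:
R_aluminium = L/(kA) = 0.0043/(204×16.2) = 1.301×10^-6 K/W
R_mineral wool = L/(kA) = 0.08/(0.0345×16.2) = 0.1431 K/W
R_gypsum plaster = L/(kA) = 0.16/(0.205×16.2) = 0.04818 K/W
R_outer film = 1/(h_o·A) = 1/(5.18×16.2) = 0.01192 K/W
R_total = 0.2032 K/W
Q = ΔT / R_total = 37 / 0.2032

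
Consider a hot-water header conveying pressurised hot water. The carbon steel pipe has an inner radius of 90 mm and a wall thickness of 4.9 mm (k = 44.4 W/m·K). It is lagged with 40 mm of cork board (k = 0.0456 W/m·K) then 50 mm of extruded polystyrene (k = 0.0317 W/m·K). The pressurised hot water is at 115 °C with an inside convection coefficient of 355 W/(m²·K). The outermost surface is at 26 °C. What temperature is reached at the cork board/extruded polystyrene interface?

T ≈ 76 °C

Cylindrical conduction, so R = ln(r₂/r₁)/(2πkL) per layer, in series:
R_inner film = 1/(h_i·2πr₁L) = 1/(355×2π×0.09×1) = 0.004981 K/W
R_carbon steel pipe wall = ln(94.9/90)/(2π×44.4×1) = 1.9×10^-4 K/W
R_cork board = ln(134.9/94.9)/(2π×0.0456×1) = 1.228 K/W
R_extruded polystyrene = ln(184.9/134.9)/(2π×0.0317×1) = 1.583 K/W
R_total = 2.816 K/W
Q = ΔT/R_total = 89/2.816
Q = 31.6 W/m
T_interface = T_inner − Q·ΣR(inner→interface) = 115 − 31.6×1.233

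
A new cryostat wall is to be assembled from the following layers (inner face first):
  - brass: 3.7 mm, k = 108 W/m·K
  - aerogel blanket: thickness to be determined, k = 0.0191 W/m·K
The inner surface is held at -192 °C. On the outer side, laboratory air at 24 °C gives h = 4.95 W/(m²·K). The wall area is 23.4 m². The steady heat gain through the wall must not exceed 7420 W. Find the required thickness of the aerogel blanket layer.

L ≈ 9.15 mm

Series thermal resistances:
R_brass = L/(kA) = 0.0037/(108×23.4) = 1.464×10^-6 K/W
R_outer film = 1/(h_o·A) = 1/(4.95×23.4) = 0.008633 K/W
Sum of the known resistances R_other = 0.008635 K/W
Required total resistance R_tot = ΔT/Q_allow = 216/7420 = 0.02911 K/W
R_aerogel blanket = R_tot − R_other = 0.02048 K/W
L = R·k·A = 0.02048×0.0191×23.4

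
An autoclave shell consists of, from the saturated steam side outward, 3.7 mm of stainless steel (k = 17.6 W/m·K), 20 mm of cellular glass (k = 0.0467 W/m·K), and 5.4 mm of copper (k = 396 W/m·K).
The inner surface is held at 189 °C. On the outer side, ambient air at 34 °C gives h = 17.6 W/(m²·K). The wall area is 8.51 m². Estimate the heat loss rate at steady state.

Using the resistance-network approach (series):
R_stainless steel = L/(kA) = 0.0037/(17.6×8.51) = 2.47×10^-5 K/W
R_cellular glass = L/(kA) = 0.02/(0.0467×8.51) = 0.05032 K/W
R_copper = L/(kA) = 0.0054/(396×8.51) = 1.602×10^-6 K/W
R_outer film = 1/(h_o·A) = 1/(17.6×8.51) = 0.006677 K/W
R_total = 0.05703 K/W
Q = ΔT / R_total = 155 / 0.05703

Q ≈ 2720 W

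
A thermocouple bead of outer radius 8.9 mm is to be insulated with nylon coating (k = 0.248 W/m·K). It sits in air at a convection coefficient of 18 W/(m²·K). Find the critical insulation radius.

For a sphere r_cr = 2k/h = 2×0.248/18
r_cr = 27.6 mm; since the bare radius (8.9 mm) is below r_cr, adding a thin layer of insulation will *increase* heat loss.

r_cr ≈ 27.6 mm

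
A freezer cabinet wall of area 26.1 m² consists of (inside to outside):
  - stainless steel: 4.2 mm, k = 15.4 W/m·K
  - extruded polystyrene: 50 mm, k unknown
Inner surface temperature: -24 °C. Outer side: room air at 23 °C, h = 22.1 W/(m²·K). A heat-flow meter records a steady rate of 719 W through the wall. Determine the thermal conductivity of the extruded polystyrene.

k ≈ 0.0301 W/(m·K)

Thermal resistances in series:
R_stainless steel = L/(kA) = 0.0042/(15.4×26.1) = 1.045×10^-5 K/W
R_outer film = 1/(h_o·A) = 1/(22.1×26.1) = 0.001734 K/W
Sum of known resistances R_other = 0.001744 K/W
Total R = ΔT/Q = 47/719 = 0.06537 K/W
R_extruded polystyrene = R_total − R_other = 0.06362 K/W
k = L/(R·A) = 0.05/(0.06362×26.1)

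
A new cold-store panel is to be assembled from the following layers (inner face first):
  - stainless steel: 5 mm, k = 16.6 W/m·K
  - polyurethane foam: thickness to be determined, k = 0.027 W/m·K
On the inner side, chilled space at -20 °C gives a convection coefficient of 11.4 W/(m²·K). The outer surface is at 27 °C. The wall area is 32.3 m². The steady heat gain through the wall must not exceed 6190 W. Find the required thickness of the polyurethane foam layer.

L ≈ 4.25 mm

Treating each layer as a thermal resistance in series:
R_inner film = 1/(h_i·A) = 1/(11.4×32.3) = 0.002716 K/W
R_stainless steel = L/(kA) = 0.005/(16.6×32.3) = 9.325×10^-6 K/W
Sum of the known resistances R_other = 0.002725 K/W
Required total resistance R_tot = ΔT/Q_allow = 47/6190 = 0.007593 K/W
R_polyurethane foam = R_tot − R_other = 0.004868 K/W
L = R·k·A = 0.004868×0.027×32.3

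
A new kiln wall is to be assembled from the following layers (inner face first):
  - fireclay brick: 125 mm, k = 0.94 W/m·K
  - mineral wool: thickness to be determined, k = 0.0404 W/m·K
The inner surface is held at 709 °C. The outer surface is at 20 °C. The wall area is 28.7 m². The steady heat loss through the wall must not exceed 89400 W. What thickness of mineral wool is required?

Treating each layer as a thermal resistance in series:
R_fireclay brick = L/(kA) = 0.125/(0.94×28.7) = 0.004633 K/W
Sum of the known resistances R_other = 0.004633 K/W
Required total resistance R_tot = ΔT/Q_allow = 689/89400 = 0.007707 K/W
R_mineral wool = R_tot − R_other = 0.003074 K/W
L = R·k·A = 0.003074×0.0404×28.7

L ≈ 3.56 mm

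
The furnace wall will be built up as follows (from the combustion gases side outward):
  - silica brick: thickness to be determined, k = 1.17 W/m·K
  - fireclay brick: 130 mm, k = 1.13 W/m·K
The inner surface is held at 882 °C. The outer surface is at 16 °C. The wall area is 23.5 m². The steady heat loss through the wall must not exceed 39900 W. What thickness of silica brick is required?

Series thermal resistances:
R_fireclay brick = L/(kA) = 0.13/(1.13×23.5) = 0.004895 K/W
Sum of the known resistances R_other = 0.004895 K/W
Required total resistance R_tot = ΔT/Q_allow = 866/39900 = 0.0217 K/W
R_silica brick = R_tot − R_other = 0.01681 K/W
L = R·k·A = 0.01681×1.17×23.5

L ≈ 462 mm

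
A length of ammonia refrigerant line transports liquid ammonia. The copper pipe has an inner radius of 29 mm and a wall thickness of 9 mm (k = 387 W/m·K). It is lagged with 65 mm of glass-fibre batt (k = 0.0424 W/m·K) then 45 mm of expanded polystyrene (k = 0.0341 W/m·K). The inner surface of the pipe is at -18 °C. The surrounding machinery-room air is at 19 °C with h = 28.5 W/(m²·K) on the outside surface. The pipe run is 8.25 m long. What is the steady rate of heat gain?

Q ≈ 55.8 W

For a radial system each layer contributes R = ln(r_out/r_in)/(2πkL); films add R = 1/(hA).
R_copper pipe wall = ln(38/29)/(2π×387×8.25) = 1.347×10^-5 K/W
R_glass-fibre batt = ln(103/38)/(2π×0.0424×8.25) = 0.4537 K/W
R_expanded polystyrene = ln(148/103)/(2π×0.0341×8.25) = 0.2051 K/W
R_outer film = 1/(h_o·2πr_oL) = 1/(28.5×2π×0.148×8.25) = 0.004574 K/W
R_total = 0.6633 K/W
Q = ΔT/R_total = 37/0.6633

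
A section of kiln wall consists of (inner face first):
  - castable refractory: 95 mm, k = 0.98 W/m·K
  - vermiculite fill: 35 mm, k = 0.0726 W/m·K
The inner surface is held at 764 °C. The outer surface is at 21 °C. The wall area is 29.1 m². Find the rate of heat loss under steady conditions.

Thermal resistances in series:
R_castable refractory = L/(kA) = 0.095/(0.98×29.1) = 0.003331 K/W
R_vermiculite fill = L/(kA) = 0.035/(0.0726×29.1) = 0.01657 K/W
R_total = 0.0199 K/W
Q = ΔT / R_total = 743 / 0.0199

Q ≈ 37300 W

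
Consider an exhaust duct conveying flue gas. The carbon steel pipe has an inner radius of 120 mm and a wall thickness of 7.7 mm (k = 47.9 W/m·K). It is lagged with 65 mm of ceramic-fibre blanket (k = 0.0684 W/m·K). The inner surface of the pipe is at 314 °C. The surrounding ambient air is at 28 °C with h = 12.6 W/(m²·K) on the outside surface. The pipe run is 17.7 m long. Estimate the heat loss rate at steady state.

Radial resistances (cylindrical: R_cond = ln(r_o/r_i)/(2πkL), R_conv = 1/(h·2πrL)):
R_carbon steel pipe wall = ln(127.7/120)/(2π×47.9×17.7) = 1.167×10^-5 K/W
R_ceramic-fibre blanket = ln(192.7/127.7)/(2π×0.0684×17.7) = 0.05409 K/W
R_outer film = 1/(h_o·2πr_oL) = 1/(12.6×2π×0.1927×17.7) = 0.003703 K/W
R_total = 0.0578 K/W
Q = ΔT/R_total = 286/0.0578

Q ≈ 4950 W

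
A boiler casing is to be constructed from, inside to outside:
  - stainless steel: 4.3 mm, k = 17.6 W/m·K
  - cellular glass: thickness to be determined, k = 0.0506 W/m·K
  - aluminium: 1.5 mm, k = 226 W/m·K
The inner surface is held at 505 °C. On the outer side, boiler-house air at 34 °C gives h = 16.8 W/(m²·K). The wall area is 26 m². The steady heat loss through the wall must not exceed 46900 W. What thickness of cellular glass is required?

L ≈ 10.2 mm

Series thermal resistances:
R_stainless steel = L/(kA) = 0.0043/(17.6×26) = 9.397×10^-6 K/W
R_aluminium = L/(kA) = 0.0015/(226×26) = 2.553×10^-7 K/W
R_outer film = 1/(h_o·A) = 1/(16.8×26) = 0.002289 K/W
Sum of the known resistances R_other = 0.002299 K/W
Required total resistance R_tot = ΔT/Q_allow = 471/46900 = 0.01004 K/W
R_cellular glass = R_tot − R_other = 0.007744 K/W
L = R·k·A = 0.007744×0.0506×26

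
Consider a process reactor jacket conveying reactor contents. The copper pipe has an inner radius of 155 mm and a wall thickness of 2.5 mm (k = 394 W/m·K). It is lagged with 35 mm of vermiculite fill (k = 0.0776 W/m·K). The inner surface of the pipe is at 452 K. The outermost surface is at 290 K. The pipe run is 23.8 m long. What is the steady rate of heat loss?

For a radial system each layer contributes R = ln(r_out/r_in)/(2πkL); films add R = 1/(hA).
R_copper pipe wall = ln(157.5/155)/(2π×394×23.8) = 2.716×10^-7 K/W
R_vermiculite fill = ln(192.5/157.5)/(2π×0.0776×23.8) = 0.01729 K/W
R_total = 0.01729 K/W
Q = ΔT/R_total = 162/0.01729

Q ≈ 9370 W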